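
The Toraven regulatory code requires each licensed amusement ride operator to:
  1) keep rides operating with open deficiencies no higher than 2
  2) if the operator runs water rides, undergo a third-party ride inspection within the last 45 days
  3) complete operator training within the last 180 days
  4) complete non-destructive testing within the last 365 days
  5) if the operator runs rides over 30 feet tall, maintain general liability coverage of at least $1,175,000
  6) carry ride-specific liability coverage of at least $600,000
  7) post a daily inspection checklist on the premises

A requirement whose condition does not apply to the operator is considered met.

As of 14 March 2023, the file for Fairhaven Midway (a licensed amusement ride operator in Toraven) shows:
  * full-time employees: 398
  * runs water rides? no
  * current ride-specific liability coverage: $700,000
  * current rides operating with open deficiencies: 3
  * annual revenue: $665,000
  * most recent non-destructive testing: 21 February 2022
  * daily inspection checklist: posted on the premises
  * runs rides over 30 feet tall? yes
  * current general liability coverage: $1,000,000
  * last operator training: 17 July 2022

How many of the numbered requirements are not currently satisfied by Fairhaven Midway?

1. rides operating with open deficiencies 3 > 2 → not met
2. condition 'runs water rides' does not hold → requirement n/a → met
3. operator training 240 days ago vs limit 180 → not met
4. non-destructive testing 386 days ago vs limit 365 → not met
5. condition 'runs rides over 30 feet tall' holds; general liability coverage $1,000,000 < $1,175,000 → not met
6. ride-specific liability coverage $700,000 ≥ $600,000 → met
7. daily inspection checklist present → met
Not met: 4 of 7

4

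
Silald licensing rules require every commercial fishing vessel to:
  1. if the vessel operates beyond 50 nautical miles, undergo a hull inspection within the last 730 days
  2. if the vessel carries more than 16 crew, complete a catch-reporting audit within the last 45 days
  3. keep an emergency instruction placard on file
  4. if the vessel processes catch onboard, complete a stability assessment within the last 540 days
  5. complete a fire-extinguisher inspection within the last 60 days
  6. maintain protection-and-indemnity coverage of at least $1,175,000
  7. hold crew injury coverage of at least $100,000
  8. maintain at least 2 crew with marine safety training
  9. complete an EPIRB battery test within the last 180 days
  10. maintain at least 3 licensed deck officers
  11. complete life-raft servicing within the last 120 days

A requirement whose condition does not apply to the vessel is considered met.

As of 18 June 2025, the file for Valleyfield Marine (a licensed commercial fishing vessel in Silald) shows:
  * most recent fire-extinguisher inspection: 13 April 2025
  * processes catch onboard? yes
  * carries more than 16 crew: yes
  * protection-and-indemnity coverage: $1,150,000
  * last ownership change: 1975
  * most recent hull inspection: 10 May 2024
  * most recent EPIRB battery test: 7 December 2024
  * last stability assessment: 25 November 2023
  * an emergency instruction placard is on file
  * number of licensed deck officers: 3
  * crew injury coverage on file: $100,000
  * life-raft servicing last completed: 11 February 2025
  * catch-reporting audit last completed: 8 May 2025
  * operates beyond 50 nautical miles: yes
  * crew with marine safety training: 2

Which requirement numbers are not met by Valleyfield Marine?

1. condition 'operates beyond 50 nautical miles' holds; hull inspection 404 days ago vs limit 730 → met
2. condition 'carries more than 16 crew' holds; catch-reporting audit 41 days ago vs limit 45 → met
3. emergency instruction placard present → met
4. condition 'processes catch onboard' holds; stability assessment 571 days ago vs limit 540 → not met
5. fire-extinguisher inspection 66 days ago vs limit 60 → not met
6. protection-and-indemnity coverage $1,150,000 < $1,175,000 → not met
7. crew injury coverage $100,000 ≥ $100,000 → met
8. crew with marine safety training 2 ≥ 2 → met
9. EPIRB battery test 193 days ago vs limit 180 → not met
10. licensed deck officers 3 ≥ 3 → met
11. life-raft servicing 127 days ago vs limit 120 → not met
Not met: 4, 5, 6, 9, 11

4, 5, 6, 9, 11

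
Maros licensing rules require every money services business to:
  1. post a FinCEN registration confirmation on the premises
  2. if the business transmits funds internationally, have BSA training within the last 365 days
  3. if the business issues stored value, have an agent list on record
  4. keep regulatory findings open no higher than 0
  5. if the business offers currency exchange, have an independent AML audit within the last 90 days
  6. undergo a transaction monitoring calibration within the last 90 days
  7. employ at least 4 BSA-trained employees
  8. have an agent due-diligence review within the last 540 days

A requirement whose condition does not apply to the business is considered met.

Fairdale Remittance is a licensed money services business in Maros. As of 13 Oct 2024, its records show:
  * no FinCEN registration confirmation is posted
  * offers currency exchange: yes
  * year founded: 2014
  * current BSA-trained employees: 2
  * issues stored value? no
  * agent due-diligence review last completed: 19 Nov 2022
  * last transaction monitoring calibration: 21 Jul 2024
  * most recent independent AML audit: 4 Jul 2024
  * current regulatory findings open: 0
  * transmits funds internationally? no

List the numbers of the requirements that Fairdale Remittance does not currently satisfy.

1, 5, 7, 8

1. FinCEN registration confirmation absent → not met
2. condition 'transmits funds internationally' does not hold → requirement n/a → met
3. condition 'issues stored value' does not hold → requirement n/a → met
4. regulatory findings open 0 ≤ 0 → met
5. condition 'offers currency exchange' holds; independent AML audit 101 days ago vs limit 90 → not met
6. transaction monitoring calibration 84 days ago vs limit 90 → met
7. BSA-trained employees 2 < 4 → not met
8. agent due-diligence review 694 days ago vs limit 540 → not met
Not met: 1, 5, 7, 8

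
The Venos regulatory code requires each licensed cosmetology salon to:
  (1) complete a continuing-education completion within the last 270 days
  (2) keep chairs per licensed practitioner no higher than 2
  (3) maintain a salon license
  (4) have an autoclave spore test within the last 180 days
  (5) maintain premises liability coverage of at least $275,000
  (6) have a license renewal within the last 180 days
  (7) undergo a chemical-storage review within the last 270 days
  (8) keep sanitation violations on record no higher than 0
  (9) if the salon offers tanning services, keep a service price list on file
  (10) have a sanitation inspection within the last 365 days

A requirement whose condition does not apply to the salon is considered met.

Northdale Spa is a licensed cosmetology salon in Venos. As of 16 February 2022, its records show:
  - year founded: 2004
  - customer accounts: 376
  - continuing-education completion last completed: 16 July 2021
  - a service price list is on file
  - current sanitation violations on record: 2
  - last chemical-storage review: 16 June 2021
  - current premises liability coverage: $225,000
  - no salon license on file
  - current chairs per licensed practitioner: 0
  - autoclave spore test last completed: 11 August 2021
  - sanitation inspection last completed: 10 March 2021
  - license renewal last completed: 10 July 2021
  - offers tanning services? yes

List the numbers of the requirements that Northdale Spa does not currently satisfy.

3, 4, 5, 6, 8

1. continuing-education completion 215 days ago vs limit 270 → met
2. chairs per licensed practitioner 0 ≤ 2 → met
3. salon license absent → not met
4. autoclave spore test 189 days ago vs limit 180 → not met
5. premises liability coverage $225,000 < $275,000 → not met
6. license renewal 221 days ago vs limit 180 → not met
7. chemical-storage review 245 days ago vs limit 270 → met
8. sanitation violations on record 2 > 0 → not met
9. condition 'offers tanning services' holds; service price list present → met
10. sanitation inspection 343 days ago vs limit 365 → met
Not met: 3, 4, 5, 6, 8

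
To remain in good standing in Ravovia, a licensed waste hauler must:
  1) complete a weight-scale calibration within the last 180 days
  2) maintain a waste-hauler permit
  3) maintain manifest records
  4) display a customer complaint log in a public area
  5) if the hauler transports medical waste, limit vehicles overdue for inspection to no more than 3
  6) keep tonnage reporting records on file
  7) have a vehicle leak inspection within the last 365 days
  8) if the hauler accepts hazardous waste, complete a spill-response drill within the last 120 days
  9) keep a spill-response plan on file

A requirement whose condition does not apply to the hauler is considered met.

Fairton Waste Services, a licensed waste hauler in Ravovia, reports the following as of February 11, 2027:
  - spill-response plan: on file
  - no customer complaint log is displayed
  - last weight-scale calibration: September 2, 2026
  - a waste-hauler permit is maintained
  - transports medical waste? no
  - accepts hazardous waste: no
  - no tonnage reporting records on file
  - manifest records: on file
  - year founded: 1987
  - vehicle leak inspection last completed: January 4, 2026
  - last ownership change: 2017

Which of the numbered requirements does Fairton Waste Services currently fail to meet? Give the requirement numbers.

4, 6, 7

1. weight-scale calibration 162 days ago vs limit 180 → met
2. waste-hauler permit present → met
3. manifest records present → met
4. customer complaint log absent → not met
5. condition 'transports medical waste' does not hold → requirement n/a → met
6. tonnage reporting records absent → not met
7. vehicle leak inspection 403 days ago vs limit 365 → not met
8. condition 'accepts hazardous waste' does not hold → requirement n/a → met
9. spill-response plan present → met
Not met: 4, 6, 7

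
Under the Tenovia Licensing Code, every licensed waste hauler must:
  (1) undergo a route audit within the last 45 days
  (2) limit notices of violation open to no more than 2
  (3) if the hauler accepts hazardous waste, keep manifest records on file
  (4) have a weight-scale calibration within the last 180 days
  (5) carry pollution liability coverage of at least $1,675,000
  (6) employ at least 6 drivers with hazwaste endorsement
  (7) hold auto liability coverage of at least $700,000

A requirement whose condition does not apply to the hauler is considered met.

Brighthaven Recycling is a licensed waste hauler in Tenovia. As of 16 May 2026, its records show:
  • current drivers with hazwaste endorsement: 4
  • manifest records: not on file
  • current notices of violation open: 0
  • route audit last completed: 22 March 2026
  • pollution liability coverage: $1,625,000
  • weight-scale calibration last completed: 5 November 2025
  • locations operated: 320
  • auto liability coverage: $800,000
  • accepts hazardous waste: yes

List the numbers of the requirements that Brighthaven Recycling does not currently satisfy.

1. route audit 55 days ago vs limit 45 → not met
2. notices of violation open 0 ≤ 2 → met
3. condition 'accepts hazardous waste' holds; manifest records absent → not met
4. weight-scale calibration 192 days ago vs limit 180 → not met
5. pollution liability coverage $1,625,000 < $1,675,000 → not met
6. drivers with hazwaste endorsement 4 < 6 → not met
7. auto liability coverage $800,000 ≥ $700,000 → met
Not met: 1, 3, 4, 5, 6

1, 3, 4, 5, 6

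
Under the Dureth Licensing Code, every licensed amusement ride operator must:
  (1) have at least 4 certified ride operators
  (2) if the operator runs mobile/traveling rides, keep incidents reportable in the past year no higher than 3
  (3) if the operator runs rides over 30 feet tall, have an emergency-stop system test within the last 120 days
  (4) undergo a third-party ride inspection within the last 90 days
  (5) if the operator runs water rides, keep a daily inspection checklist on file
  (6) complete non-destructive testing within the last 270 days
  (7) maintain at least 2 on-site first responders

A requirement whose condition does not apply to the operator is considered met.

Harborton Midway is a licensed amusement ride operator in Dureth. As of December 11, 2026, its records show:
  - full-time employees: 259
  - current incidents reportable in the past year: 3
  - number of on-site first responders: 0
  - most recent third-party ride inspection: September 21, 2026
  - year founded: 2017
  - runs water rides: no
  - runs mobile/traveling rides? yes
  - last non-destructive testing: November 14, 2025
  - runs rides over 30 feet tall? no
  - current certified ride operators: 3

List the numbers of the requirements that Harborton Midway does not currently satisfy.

1, 6, 7

1. certified ride operators 3 < 4 → not met
2. condition 'runs mobile/traveling rides' holds; incidents reportable in the past year 3 ≤ 3 → met
3. condition 'runs rides over 30 feet tall' does not hold → requirement n/a → met
4. third-party ride inspection 81 days ago vs limit 90 → met
5. condition 'runs water rides' does not hold → requirement n/a → met
6. non-destructive testing 392 days ago vs limit 270 → not met
7. on-site first responders 0 < 2 → not met
Not met: 1, 6, 7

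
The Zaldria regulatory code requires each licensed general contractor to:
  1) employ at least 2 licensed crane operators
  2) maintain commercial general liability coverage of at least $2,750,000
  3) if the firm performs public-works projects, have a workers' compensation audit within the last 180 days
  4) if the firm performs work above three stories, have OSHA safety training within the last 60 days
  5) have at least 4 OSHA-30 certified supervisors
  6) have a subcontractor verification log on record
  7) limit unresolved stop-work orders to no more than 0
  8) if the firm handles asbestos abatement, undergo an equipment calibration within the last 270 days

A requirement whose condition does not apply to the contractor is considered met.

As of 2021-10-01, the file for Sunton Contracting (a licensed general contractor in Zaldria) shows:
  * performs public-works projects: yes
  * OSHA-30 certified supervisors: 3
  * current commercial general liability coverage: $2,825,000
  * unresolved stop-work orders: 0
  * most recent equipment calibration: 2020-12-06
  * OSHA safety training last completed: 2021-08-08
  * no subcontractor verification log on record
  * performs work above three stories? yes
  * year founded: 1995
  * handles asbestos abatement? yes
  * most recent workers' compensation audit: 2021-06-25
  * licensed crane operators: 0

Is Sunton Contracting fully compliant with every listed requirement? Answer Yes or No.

1. licensed crane operators 0 < 2 → not met
2. commercial general liability coverage $2,825,000 ≥ $2,750,000 → met
3. condition 'performs public-works projects' holds; workers' compensation audit 98 days ago vs limit 180 → met
4. condition 'performs work above three stories' holds; OSHA safety training 54 days ago vs limit 60 → met
5. OSHA-30 certified supervisors 3 < 4 → not met
6. subcontractor verification log absent → not met
7. unresolved stop-work orders 0 ≤ 0 → met
8. condition 'handles asbestos abatement' holds; equipment calibration 299 days ago vs limit 270 → not met
Not met: 1, 5, 6, 8

No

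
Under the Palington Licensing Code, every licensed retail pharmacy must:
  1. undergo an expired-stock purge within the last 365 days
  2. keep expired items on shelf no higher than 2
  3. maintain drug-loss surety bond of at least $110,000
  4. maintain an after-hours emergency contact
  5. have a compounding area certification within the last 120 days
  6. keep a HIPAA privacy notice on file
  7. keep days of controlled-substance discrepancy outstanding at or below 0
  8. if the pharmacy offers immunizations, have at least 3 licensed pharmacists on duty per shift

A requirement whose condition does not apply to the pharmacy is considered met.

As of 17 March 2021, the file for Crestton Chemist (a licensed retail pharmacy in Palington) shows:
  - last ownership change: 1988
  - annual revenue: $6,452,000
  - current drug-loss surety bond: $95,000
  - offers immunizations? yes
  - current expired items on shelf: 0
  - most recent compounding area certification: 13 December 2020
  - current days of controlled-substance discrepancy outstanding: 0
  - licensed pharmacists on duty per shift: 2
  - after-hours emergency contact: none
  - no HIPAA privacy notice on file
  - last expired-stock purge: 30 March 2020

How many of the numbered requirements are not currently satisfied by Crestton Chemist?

4

1. expired-stock purge 352 days ago vs limit 365 → met
2. expired items on shelf 0 ≤ 2 → met
3. drug-loss surety bond $95,000 < $110,000 → not met
4. after-hours emergency contact absent → not met
5. compounding area certification 94 days ago vs limit 120 → met
6. HIPAA privacy notice absent → not met
7. days of controlled-substance discrepancy outstanding 0 ≤ 0 → met
8. condition 'offers immunizations' holds; licensed pharmacists on duty per shift 2 < 3 → not met
Not met: 4 of 8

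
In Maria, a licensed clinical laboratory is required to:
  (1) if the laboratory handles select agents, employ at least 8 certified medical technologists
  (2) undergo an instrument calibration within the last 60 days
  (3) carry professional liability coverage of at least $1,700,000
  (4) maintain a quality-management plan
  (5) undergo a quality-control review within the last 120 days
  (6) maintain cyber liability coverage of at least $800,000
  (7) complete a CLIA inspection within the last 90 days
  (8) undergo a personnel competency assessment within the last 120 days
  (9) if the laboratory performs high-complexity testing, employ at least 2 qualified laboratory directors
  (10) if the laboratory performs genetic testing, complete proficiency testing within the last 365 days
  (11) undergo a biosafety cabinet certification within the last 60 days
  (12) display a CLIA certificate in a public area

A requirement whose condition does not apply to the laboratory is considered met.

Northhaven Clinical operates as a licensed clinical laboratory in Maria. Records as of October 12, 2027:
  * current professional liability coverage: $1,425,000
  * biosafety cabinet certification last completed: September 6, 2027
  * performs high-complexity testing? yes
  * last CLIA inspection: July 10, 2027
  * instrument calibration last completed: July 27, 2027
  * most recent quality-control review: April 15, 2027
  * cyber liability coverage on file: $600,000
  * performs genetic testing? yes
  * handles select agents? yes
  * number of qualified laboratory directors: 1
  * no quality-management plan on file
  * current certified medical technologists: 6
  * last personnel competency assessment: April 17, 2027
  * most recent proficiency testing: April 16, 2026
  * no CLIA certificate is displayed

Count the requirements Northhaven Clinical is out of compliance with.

11

1. condition 'handles select agents' holds; certified medical technologists 6 < 8 → not met
2. instrument calibration 77 days ago vs limit 60 → not met
3. professional liability coverage $1,425,000 < $1,700,000 → not met
4. quality-management plan absent → not met
5. quality-control review 180 days ago vs limit 120 → not met
6. cyber liability coverage $600,000 < $800,000 → not met
7. CLIA inspection 94 days ago vs limit 90 → not met
8. personnel competency assessment 178 days ago vs limit 120 → not met
9. condition 'performs high-complexity testing' holds; qualified laboratory directors 1 < 2 → not met
10. condition 'performs genetic testing' holds; proficiency testing 544 days ago vs limit 365 → not met
11. biosafety cabinet certification 36 days ago vs limit 60 → met
12. CLIA certificate absent → not met
Not met: 11 of 12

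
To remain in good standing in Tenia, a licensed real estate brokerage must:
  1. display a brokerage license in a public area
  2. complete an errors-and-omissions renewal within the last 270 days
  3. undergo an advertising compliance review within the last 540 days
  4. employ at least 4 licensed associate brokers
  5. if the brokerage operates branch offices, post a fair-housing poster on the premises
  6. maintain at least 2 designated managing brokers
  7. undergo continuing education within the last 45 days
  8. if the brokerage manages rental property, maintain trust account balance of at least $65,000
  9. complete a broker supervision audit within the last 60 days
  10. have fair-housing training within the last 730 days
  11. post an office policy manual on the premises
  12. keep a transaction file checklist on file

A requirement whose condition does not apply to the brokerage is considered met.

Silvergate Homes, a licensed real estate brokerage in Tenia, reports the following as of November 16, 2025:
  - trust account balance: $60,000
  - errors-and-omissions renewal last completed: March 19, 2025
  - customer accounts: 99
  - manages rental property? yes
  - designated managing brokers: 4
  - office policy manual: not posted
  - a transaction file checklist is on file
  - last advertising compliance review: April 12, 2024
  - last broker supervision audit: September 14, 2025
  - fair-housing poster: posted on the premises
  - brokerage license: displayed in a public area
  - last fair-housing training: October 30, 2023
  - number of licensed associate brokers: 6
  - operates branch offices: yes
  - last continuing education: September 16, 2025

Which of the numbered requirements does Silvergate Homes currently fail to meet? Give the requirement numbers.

1. brokerage license present → met
2. errors-and-omissions renewal 242 days ago vs limit 270 → met
3. advertising compliance review 583 days ago vs limit 540 → not met
4. licensed associate brokers 6 ≥ 4 → met
5. condition 'operates branch offices' holds; fair-housing poster present → met
6. designated managing brokers 4 ≥ 2 → met
7. continuing education 61 days ago vs limit 45 → not met
8. condition 'manages rental property' holds; trust account balance $60,000 < $65,000 → not met
9. broker supervision audit 63 days ago vs limit 60 → not met
10. fair-housing training 748 days ago vs limit 730 → not met
11. office policy manual absent → not met
12. transaction file checklist present → met
Not met: 3, 7, 8, 9, 10, 11

3, 7, 8, 9, 10, 11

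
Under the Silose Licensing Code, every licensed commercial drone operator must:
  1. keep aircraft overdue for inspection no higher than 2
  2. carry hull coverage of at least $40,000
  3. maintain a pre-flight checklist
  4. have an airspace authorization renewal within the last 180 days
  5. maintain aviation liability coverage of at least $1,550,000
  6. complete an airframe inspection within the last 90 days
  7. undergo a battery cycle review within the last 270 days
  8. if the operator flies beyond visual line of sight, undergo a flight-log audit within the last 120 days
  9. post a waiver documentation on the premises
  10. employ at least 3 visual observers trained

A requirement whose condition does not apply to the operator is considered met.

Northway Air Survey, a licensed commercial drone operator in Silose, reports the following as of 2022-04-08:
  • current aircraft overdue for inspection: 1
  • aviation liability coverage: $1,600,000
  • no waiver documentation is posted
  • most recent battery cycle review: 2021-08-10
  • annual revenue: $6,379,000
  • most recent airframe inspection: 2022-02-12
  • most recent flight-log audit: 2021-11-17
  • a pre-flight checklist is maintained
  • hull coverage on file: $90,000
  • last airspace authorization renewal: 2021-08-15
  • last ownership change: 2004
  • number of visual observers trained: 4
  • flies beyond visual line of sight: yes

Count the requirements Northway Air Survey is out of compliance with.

3

1. aircraft overdue for inspection 1 ≤ 2 → met
2. hull coverage $90,000 ≥ $40,000 → met
3. pre-flight checklist present → met
4. airspace authorization renewal 236 days ago vs limit 180 → not met
5. aviation liability coverage $1,600,000 ≥ $1,550,000 → met
6. airframe inspection 55 days ago vs limit 90 → met
7. battery cycle review 241 days ago vs limit 270 → met
8. condition 'flies beyond visual line of sight' holds; flight-log audit 142 days ago vs limit 120 → not met
9. waiver documentation absent → not met
10. visual observers trained 4 ≥ 3 → met
Not met: 3 of 10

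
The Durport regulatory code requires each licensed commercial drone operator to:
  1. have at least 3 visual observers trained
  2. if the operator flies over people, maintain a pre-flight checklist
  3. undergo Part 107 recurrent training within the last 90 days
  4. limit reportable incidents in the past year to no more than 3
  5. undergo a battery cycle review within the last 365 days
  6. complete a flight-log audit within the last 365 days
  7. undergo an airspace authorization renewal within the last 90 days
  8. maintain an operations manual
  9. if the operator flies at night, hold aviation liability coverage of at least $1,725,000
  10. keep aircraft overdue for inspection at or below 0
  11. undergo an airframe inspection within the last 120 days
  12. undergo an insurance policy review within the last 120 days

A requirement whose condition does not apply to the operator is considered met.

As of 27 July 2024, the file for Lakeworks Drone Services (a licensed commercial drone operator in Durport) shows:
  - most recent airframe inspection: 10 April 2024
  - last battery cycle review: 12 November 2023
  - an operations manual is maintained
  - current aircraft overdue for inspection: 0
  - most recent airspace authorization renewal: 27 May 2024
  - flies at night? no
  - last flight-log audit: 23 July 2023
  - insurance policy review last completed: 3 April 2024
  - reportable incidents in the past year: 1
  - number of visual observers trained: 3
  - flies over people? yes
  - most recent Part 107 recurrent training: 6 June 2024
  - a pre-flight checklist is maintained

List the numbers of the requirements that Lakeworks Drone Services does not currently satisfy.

1. visual observers trained 3 ≥ 3 → met
2. condition 'flies over people' holds; pre-flight checklist present → met
3. Part 107 recurrent training 51 days ago vs limit 90 → met
4. reportable incidents in the past year 1 ≤ 3 → met
5. battery cycle review 258 days ago vs limit 365 → met
6. flight-log audit 370 days ago vs limit 365 → not met
7. airspace authorization renewal 61 days ago vs limit 90 → met
8. operations manual present → met
9. condition 'flies at night' does not hold → requirement n/a → met
10. aircraft overdue for inspection 0 ≤ 0 → met
11. airframe inspection 108 days ago vs limit 120 → met
12. insurance policy review 115 days ago vs limit 120 → met
Not met: 6

6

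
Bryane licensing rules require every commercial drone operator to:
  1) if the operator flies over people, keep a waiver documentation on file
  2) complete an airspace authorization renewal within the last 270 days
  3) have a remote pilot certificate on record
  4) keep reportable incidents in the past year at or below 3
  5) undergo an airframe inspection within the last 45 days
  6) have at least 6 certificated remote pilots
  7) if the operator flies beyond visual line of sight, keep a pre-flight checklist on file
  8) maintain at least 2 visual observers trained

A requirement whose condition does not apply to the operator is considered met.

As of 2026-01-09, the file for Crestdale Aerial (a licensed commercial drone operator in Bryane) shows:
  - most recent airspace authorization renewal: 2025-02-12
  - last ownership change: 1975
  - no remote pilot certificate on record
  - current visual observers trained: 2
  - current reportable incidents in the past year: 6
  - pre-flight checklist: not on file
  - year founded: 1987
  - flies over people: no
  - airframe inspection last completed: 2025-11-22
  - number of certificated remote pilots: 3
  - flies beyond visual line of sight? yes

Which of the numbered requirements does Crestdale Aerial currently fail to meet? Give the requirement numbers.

2, 3, 4, 5, 6, 7

1. condition 'flies over people' does not hold → requirement n/a → met
2. airspace authorization renewal 331 days ago vs limit 270 → not met
3. remote pilot certificate absent → not met
4. reportable incidents in the past year 6 > 3 → not met
5. airframe inspection 48 days ago vs limit 45 → not met
6. certificated remote pilots 3 < 6 → not met
7. condition 'flies beyond visual line of sight' holds; pre-flight checklist absent → not met
8. visual observers trained 2 ≥ 2 → met
Not met: 2, 3, 4, 5, 6, 7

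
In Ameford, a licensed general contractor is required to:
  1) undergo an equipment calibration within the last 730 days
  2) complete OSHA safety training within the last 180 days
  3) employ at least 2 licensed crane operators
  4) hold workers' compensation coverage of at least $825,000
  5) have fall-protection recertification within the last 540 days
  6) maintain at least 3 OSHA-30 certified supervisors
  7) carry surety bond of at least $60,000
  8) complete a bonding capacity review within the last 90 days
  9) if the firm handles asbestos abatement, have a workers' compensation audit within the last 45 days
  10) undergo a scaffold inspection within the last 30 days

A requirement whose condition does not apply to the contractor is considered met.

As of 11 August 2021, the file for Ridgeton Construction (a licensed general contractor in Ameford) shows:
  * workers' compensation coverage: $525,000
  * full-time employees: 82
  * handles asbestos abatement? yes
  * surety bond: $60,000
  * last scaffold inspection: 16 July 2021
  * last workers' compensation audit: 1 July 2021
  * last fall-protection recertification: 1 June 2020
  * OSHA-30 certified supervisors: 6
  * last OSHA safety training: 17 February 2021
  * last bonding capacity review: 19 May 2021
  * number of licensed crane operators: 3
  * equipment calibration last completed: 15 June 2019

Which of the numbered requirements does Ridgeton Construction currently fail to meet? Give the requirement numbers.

1. equipment calibration 788 days ago vs limit 730 → not met
2. OSHA safety training 175 days ago vs limit 180 → met
3. licensed crane operators 3 ≥ 2 → met
4. workers' compensation coverage $525,000 < $825,000 → not met
5. fall-protection recertification 436 days ago vs limit 540 → met
6. OSHA-30 certified supervisors 6 ≥ 3 → met
7. surety bond $60,000 ≥ $60,000 → met
8. bonding capacity review 84 days ago vs limit 90 → met
9. condition 'handles asbestos abatement' holds; workers' compensation audit 41 days ago vs limit 45 → met
10. scaffold inspection 26 days ago vs limit 30 → met
Not met: 1, 4

1, 4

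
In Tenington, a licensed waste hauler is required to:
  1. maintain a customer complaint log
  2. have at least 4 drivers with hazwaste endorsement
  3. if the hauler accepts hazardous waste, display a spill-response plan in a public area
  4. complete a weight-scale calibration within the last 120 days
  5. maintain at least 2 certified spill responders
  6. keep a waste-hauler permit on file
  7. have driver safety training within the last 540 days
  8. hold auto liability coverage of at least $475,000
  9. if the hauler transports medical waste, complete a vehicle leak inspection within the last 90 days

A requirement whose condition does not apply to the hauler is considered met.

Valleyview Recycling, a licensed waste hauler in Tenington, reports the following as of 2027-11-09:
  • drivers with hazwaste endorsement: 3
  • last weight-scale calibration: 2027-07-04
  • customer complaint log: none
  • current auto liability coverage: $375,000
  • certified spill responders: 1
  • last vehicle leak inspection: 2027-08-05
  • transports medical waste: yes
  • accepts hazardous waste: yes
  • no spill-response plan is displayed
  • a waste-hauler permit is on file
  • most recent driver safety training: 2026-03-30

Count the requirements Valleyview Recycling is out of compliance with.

8

1. customer complaint log absent → not met
2. drivers with hazwaste endorsement 3 < 4 → not met
3. condition 'accepts hazardous waste' holds; spill-response plan absent → not met
4. weight-scale calibration 128 days ago vs limit 120 → not met
5. certified spill responders 1 < 2 → not met
6. waste-hauler permit present → met
7. driver safety training 589 days ago vs limit 540 → not met
8. auto liability coverage $375,000 < $475,000 → not met
9. condition 'transports medical waste' holds; vehicle leak inspection 96 days ago vs limit 90 → not met
Not met: 8 of 9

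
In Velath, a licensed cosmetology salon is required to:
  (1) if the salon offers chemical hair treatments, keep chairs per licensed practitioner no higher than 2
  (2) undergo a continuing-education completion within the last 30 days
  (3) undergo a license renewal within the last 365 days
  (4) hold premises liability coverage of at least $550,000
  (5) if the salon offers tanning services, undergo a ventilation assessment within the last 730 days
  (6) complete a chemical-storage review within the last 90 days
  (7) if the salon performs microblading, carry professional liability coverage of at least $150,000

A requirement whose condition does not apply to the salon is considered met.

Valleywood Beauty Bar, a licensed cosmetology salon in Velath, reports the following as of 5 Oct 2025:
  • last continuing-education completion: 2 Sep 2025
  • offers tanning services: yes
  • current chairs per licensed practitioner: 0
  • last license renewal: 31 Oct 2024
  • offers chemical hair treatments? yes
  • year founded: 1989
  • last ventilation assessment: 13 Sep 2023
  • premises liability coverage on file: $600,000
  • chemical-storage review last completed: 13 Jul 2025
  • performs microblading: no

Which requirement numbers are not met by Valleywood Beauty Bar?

1. condition 'offers chemical hair treatments' holds; chairs per licensed practitioner 0 ≤ 2 → met
2. continuing-education completion 33 days ago vs limit 30 → not met
3. license renewal 339 days ago vs limit 365 → met
4. premises liability coverage $600,000 ≥ $550,000 → met
5. condition 'offers tanning services' holds; ventilation assessment 753 days ago vs limit 730 → not met
6. chemical-storage review 84 days ago vs limit 90 → met
7. condition 'performs microblading' does not hold → requirement n/a → met
Not met: 2, 5

2, 5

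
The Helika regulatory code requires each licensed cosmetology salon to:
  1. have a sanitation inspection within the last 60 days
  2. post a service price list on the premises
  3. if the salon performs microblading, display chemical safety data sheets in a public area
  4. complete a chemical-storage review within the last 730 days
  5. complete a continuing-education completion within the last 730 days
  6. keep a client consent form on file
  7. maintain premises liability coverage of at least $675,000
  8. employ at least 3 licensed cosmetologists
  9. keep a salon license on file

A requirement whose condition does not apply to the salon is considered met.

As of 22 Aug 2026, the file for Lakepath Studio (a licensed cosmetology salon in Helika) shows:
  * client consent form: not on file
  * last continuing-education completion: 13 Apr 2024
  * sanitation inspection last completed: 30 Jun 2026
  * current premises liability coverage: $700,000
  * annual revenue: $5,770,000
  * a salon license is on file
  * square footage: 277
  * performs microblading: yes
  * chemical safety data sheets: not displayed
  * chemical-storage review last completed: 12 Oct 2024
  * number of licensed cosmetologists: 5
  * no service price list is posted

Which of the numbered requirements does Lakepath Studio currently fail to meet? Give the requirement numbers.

2, 3, 5, 6

1. sanitation inspection 53 days ago vs limit 60 → met
2. service price list absent → not met
3. condition 'performs microblading' holds; chemical safety data sheets absent → not met
4. chemical-storage review 679 days ago vs limit 730 → met
5. continuing-education completion 861 days ago vs limit 730 → not met
6. client consent form absent → not met
7. premises liability coverage $700,000 ≥ $675,000 → met
8. licensed cosmetologists 5 ≥ 3 → met
9. salon license present → met
Not met: 2, 3, 5, 6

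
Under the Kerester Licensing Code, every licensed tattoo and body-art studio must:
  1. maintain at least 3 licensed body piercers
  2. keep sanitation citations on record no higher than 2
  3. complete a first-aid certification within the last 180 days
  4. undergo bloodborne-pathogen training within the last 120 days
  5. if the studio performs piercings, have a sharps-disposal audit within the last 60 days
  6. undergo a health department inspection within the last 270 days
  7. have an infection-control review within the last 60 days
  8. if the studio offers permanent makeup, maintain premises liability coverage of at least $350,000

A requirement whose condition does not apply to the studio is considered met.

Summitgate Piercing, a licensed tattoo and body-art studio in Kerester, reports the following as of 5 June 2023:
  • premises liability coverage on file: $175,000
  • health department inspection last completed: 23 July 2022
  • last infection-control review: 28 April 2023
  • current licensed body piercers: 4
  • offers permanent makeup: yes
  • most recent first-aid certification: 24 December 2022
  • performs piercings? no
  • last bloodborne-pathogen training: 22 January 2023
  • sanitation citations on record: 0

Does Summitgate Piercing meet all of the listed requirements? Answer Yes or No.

No

1. licensed body piercers 4 ≥ 3 → met
2. sanitation citations on record 0 ≤ 2 → met
3. first-aid certification 163 days ago vs limit 180 → met
4. bloodborne-pathogen training 134 days ago vs limit 120 → not met
5. condition 'performs piercings' does not hold → requirement n/a → met
6. health department inspection 317 days ago vs limit 270 → not met
7. infection-control review 38 days ago vs limit 60 → met
8. condition 'offers permanent makeup' holds; premises liability coverage $175,000 < $350,000 → not met
Not met: 4, 6, 8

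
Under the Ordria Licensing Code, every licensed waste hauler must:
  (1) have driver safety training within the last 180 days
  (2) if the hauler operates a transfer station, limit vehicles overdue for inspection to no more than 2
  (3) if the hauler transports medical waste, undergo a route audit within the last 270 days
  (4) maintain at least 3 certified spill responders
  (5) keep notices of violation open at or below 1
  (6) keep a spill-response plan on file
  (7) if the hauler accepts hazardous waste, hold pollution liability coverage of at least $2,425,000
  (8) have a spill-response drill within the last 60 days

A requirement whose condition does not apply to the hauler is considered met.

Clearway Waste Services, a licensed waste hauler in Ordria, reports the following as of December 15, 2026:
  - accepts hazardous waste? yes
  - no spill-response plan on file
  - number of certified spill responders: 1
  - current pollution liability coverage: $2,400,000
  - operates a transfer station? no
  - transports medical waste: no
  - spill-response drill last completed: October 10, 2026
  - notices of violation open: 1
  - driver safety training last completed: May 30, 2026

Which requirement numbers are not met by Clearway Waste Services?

1, 4, 6, 7, 8

1. driver safety training 199 days ago vs limit 180 → not met
2. condition 'operates a transfer station' does not hold → requirement n/a → met
3. condition 'transports medical waste' does not hold → requirement n/a → met
4. certified spill responders 1 < 3 → not met
5. notices of violation open 1 ≤ 1 → met
6. spill-response plan absent → not met
7. condition 'accepts hazardous waste' holds; pollution liability coverage $2,400,000 < $2,425,000 → not met
8. spill-response drill 66 days ago vs limit 60 → not met
Not met: 1, 4, 6, 7, 8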